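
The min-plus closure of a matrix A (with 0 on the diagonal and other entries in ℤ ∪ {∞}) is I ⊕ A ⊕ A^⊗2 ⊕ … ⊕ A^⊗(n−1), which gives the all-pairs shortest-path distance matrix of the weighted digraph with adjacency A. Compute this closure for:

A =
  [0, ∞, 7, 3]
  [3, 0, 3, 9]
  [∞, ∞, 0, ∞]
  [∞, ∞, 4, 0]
Closure =
  [0, ∞, 7, 3]
  [3, 0, 3, 6]
  [∞, ∞, 0, ∞]
  [∞, ∞, 4, 0]

This is the Floyd-Warshall all-pairs shortest-path computation. For each intermediate vertex k = 0, 1, …, 3, update dist[i][j] ← min(dist[i][j], dist[i][k] + dist[k][j]). The final matrix gives, for each (i, j), the minimum total weight of any directed path from i to j (possibly empty when i = j).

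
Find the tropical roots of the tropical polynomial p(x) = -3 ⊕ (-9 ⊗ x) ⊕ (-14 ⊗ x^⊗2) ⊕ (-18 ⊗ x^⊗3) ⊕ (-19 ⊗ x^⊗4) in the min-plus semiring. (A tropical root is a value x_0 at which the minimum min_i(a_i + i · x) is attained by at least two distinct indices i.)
Roots: {1, 4, 5, 6}

Each tropical root is a break point of the lower envelope of the lines y = a_i + i · x (there are 5 lines, with slopes 0, 1, ..., 4). Only the lines that attain the minimum somewhere contribute to roots; other lines are dominated. Here the surviving (envelope) indices are i = 4, i = 3, i = 2, i = 1, i = 0.
Intersections between consecutive envelope lines give the roots: for adjacent envelope indices i < j the intersection is x = (a_i − a_j) / (j − i). Reading off the sorted break points: {1, 4, 5, 6}.
Verification: at each break x_0, at least two indices attain the minimum of min_i(a_i + i · x_0).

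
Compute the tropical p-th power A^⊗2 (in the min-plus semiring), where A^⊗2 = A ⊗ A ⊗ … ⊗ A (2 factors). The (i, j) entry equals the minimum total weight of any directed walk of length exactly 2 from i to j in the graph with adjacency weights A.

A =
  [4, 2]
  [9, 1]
A^⊗2 =
  [8, 3]
  [10, 2]

Each entry (A^⊗2)_ij equals the minimum over all length-2 walks i = v_0 → v_1 → … → v_2 = j of Σ_t A[v_t][v_{t+1}]. For example, for (i, j) = (0, 1) we minimise over 2 possible intermediate vertex sequences; the minimum is 3, attained along the walk 0 → 1 → 1.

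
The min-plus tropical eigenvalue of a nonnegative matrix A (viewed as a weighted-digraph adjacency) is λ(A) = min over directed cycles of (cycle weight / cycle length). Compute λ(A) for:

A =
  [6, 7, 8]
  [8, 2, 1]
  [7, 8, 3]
λ(A) = 2

Enumerate directed cycles and compute their means (weight / length). Sample:
  cycle 0 → 0: weight = 6, length = 1, mean = 6/1 ≈ 6.000
  cycle 1 → 1: weight = 2, length = 1, mean = 2/1 ≈ 2.000
  cycle 2 → 2: weight = 3, length = 1, mean = 3/1 ≈ 3.000
  cycle 0 → 1 → 0: weight = 15, length = 2, mean = 15/2 ≈ 7.500
  cycle 0 → 2 → 0: weight = 15, length = 2, mean = 15/2 ≈ 7.500
  cycle 1 → 0 → 1: weight = 15, length = 2, mean = 15/2 ≈ 7.500
Minimum mean = 2.000, attained e.g. along the cycle 1 → 1 with weight 2 and length 1. So λ(A) = 2/1 = 2.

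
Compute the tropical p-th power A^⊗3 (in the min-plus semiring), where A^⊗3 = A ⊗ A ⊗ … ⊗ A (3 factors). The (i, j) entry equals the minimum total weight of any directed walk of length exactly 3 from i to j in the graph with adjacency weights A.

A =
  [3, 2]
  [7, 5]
A^⊗3 =
  [9, 8]
  [13, 12]

Each entry (A^⊗3)_ij equals the minimum over all length-3 walks i = v_0 → v_1 → … → v_3 = j of Σ_t A[v_t][v_{t+1}]. For example, for (i, j) = (0, 1) we minimise over 4 possible intermediate vertex sequences; the minimum is 8, attained along the walk 0 → 0 → 0 → 1.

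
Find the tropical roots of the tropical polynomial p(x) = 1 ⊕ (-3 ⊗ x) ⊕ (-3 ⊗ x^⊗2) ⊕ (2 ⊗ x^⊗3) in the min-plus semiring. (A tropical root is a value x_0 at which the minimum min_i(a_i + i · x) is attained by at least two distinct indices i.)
Roots: {-5, 0, 4}

Each tropical root is a break point of the lower envelope of the lines y = a_i + i · x (there are 4 lines, with slopes 0, 1, ..., 3). Only the lines that attain the minimum somewhere contribute to roots; other lines are dominated. Here the surviving (envelope) indices are i = 3, i = 2, i = 1, i = 0.
Intersections between consecutive envelope lines give the roots: for adjacent envelope indices i < j the intersection is x = (a_i − a_j) / (j − i). Reading off the sorted break points: {-5, 0, 4}.
Verification: at each break x_0, at least two indices attain the minimum of min_i(a_i + i · x_0).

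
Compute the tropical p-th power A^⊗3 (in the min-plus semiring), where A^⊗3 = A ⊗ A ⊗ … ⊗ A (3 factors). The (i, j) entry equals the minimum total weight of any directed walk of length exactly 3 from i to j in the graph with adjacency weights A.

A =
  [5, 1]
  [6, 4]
A^⊗3 =
  [11, 8]
  [13, 11]

Each entry (A^⊗3)_ij equals the minimum over all length-3 walks i = v_0 → v_1 → … → v_3 = j of Σ_t A[v_t][v_{t+1}]. For example, for (i, j) = (0, 1) we minimise over 4 possible intermediate vertex sequences; the minimum is 8, attained along the walk 0 → 1 → 0 → 1.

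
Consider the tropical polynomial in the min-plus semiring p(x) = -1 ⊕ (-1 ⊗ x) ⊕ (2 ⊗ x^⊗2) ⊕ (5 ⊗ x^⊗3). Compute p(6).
p(6) = -1

A tropical monomial a ⊗ x^⊗i evaluates to a + i · x. Evaluating each term at x = 6:
  Term 0 contributes -1 + 0 · 6 = -1
  Term 1 contributes -1 + 1 · 6 = 5
  Term 2 contributes 2 + 2 · 6 = 14
  Term 3 contributes 5 + 3 · 6 = 23
p(6) = ⊕ of these = min[-1, 5, 14, 23] = -1.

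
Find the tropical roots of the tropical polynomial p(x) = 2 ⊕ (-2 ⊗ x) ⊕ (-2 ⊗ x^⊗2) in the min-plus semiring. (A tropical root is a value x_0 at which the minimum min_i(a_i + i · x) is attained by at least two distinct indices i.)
Roots: {0, 4}

Each tropical root is a break point of the lower envelope of the lines y = a_i + i · x (there are 3 lines, with slopes 0, 1, ..., 2). Only the lines that attain the minimum somewhere contribute to roots; other lines are dominated. Here the surviving (envelope) indices are i = 2, i = 1, i = 0.
Intersections between consecutive envelope lines give the roots: for adjacent envelope indices i < j the intersection is x = (a_i − a_j) / (j − i). Reading off the sorted break points: {0, 4}.
Verification: at each break x_0, at least two indices attain the minimum of min_i(a_i + i · x_0).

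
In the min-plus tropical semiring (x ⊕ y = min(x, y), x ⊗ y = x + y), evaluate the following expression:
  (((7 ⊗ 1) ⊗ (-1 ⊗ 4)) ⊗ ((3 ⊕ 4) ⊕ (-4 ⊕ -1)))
(((7 ⊗ 1) ⊗ (-1 ⊗ 4)) ⊗ ((3 ⊕ 4) ⊕ (-4 ⊕ -1))) = 7

Expand innermost to outermost. Recall ⊕ takes the minimum of its arguments and ⊗ takes their sum. Working out the expression (((7 ⊗ 1) ⊗ (-1 ⊗ 4)) ⊗ ((3 ⊕ 4) ⊕ (-4 ⊕ -1))) gives 7.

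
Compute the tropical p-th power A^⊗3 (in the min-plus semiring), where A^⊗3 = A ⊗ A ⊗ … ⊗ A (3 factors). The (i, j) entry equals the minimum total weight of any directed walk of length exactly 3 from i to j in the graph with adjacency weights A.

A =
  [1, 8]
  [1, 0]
A^⊗3 =
  [3, 8]
  [1, 0]

Each entry (A^⊗3)_ij equals the minimum over all length-3 walks i = v_0 → v_1 → … → v_3 = j of Σ_t A[v_t][v_{t+1}]. For example, for (i, j) = (0, 1) we minimise over 4 possible intermediate vertex sequences; the minimum is 8, attained along the walk 0 → 1 → 1 → 1.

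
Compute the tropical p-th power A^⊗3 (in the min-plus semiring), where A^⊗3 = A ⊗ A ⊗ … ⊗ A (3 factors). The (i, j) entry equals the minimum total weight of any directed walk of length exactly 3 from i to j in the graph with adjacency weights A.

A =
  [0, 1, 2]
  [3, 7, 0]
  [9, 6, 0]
A^⊗3 =
  [0, 1, 1]
  [3, 4, 0]
  [9, 6, 0]

Each entry (A^⊗3)_ij equals the minimum over all length-3 walks i = v_0 → v_1 → … → v_3 = j of Σ_t A[v_t][v_{t+1}]. For example, for (i, j) = (0, 2) we minimise over 9 possible intermediate vertex sequences; the minimum is 1, attained along the walk 0 → 0 → 1 → 2.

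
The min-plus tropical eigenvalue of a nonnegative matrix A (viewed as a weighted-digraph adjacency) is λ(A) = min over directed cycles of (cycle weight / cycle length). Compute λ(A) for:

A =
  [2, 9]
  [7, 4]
λ(A) = 2

Enumerate directed cycles and compute their means (weight / length). Sample:
  cycle 0 → 0: weight = 2, length = 1, mean = 2/1 ≈ 2.000
  cycle 1 → 1: weight = 4, length = 1, mean = 4/1 ≈ 4.000
  cycle 0 → 1 → 0: weight = 16, length = 2, mean = 16/2 ≈ 8.000
  cycle 1 → 0 → 1: weight = 16, length = 2, mean = 16/2 ≈ 8.000
Minimum mean = 2.000, attained e.g. along the cycle 0 → 0 with weight 2 and length 1. So λ(A) = 2/1 = 2.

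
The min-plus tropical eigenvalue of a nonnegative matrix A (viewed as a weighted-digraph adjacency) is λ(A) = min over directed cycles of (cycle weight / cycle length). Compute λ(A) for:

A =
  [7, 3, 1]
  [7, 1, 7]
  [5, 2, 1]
λ(A) = 1

Enumerate directed cycles and compute their means (weight / length). Sample:
  cycle 0 → 0: weight = 7, length = 1, mean = 7/1 ≈ 7.000
  cycle 1 → 1: weight = 1, length = 1, mean = 1/1 ≈ 1.000
  cycle 2 → 2: weight = 1, length = 1, mean = 1/1 ≈ 1.000
  cycle 0 → 1 → 0: weight = 10, length = 2, mean = 10/2 ≈ 5.000
  cycle 0 → 2 → 0: weight = 6, length = 2, mean = 6/2 ≈ 3.000
  cycle 1 → 0 → 1: weight = 10, length = 2, mean = 10/2 ≈ 5.000
Minimum mean = 1.000, attained e.g. along the cycle 1 → 1 with weight 1 and length 1. So λ(A) = 1/1 = 1.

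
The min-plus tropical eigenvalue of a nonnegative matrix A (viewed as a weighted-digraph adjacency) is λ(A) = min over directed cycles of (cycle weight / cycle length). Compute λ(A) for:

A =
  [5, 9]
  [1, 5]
λ(A) = 5

Enumerate directed cycles and compute their means (weight / length). Sample:
  cycle 0 → 0: weight = 5, length = 1, mean = 5/1 ≈ 5.000
  cycle 1 → 1: weight = 5, length = 1, mean = 5/1 ≈ 5.000
  cycle 0 → 1 → 0: weight = 10, length = 2, mean = 10/2 ≈ 5.000
  cycle 1 → 0 → 1: weight = 10, length = 2, mean = 10/2 ≈ 5.000
Minimum mean = 5.000, attained e.g. along the cycle 0 → 0 with weight 5 and length 1. So λ(A) = 5/1 = 5.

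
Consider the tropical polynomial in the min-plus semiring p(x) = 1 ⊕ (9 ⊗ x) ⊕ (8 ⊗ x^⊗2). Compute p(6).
p(6) = 1

A tropical monomial a ⊗ x^⊗i evaluates to a + i · x. Evaluating each term at x = 6:
  Term 0 contributes 1 + 0 · 6 = 1
  Term 1 contributes 9 + 1 · 6 = 15
  Term 2 contributes 8 + 2 · 6 = 20
p(6) = ⊕ of these = min[1, 15, 20] = 1.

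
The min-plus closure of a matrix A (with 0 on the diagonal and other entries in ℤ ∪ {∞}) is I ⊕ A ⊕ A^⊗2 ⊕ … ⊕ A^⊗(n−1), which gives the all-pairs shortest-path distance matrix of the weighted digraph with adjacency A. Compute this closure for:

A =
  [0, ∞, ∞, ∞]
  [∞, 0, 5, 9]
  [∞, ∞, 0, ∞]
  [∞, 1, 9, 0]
Closure =
  [0, ∞, ∞, ∞]
  [∞, 0, 5, 9]
  [∞, ∞, 0, ∞]
  [∞, 1, 6, 0]

This is the Floyd-Warshall all-pairs shortest-path computation. For each intermediate vertex k = 0, 1, …, 3, update dist[i][j] ← min(dist[i][j], dist[i][k] + dist[k][j]). The final matrix gives, for each (i, j), the minimum total weight of any directed path from i to j (possibly empty when i = j).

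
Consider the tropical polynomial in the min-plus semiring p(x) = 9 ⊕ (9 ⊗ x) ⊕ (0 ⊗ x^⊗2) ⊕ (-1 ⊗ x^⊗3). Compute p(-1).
p(-1) = -4

A tropical monomial a ⊗ x^⊗i evaluates to a + i · x. Evaluating each term at x = -1:
  Term 0 contributes 9 + 0 · -1 = 9
  Term 1 contributes 9 + 1 · -1 = 8
  Term 2 contributes 0 + 2 · -1 = -2
  Term 3 contributes -1 + 3 · -1 = -4
p(-1) = ⊕ of these = min[9, 8, -2, -4] = -4.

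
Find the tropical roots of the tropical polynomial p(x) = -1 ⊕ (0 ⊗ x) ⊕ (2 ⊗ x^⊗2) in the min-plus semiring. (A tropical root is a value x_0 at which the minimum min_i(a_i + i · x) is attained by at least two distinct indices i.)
Roots: {-2, -1}

Each tropical root is a break point of the lower envelope of the lines y = a_i + i · x (there are 3 lines, with slopes 0, 1, ..., 2). Only the lines that attain the minimum somewhere contribute to roots; other lines are dominated. Here the surviving (envelope) indices are i = 2, i = 1, i = 0.
Intersections between consecutive envelope lines give the roots: for adjacent envelope indices i < j the intersection is x = (a_i − a_j) / (j − i). Reading off the sorted break points: {-2, -1}.
Verification: at each break x_0, at least two indices attain the minimum of min_i(a_i + i · x_0).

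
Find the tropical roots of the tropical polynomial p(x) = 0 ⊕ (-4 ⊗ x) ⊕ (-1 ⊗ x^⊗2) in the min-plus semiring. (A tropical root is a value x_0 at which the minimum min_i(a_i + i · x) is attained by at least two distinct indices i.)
Roots: {-3, 4}

Each tropical root is a break point of the lower envelope of the lines y = a_i + i · x (there are 3 lines, with slopes 0, 1, ..., 2). Only the lines that attain the minimum somewhere contribute to roots; other lines are dominated. Here the surviving (envelope) indices are i = 2, i = 1, i = 0.
Intersections between consecutive envelope lines give the roots: for adjacent envelope indices i < j the intersection is x = (a_i − a_j) / (j − i). Reading off the sorted break points: {-3, 4}.
Verification: at each break x_0, at least two indices attain the minimum of min_i(a_i + i · x_0).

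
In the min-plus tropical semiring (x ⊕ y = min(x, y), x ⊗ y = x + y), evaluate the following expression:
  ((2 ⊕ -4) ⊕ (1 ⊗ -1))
((2 ⊕ -4) ⊕ (1 ⊗ -1)) = -4

Expand innermost to outermost. Recall ⊕ takes the minimum of its arguments and ⊗ takes their sum. Working out the expression ((2 ⊕ -4) ⊕ (1 ⊗ -1)) gives -4.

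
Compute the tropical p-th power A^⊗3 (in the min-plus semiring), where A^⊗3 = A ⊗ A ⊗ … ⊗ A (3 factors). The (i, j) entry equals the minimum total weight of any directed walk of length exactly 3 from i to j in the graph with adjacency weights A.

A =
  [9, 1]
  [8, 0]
A^⊗3 =
  [9, 1]
  [8, 0]

Each entry (A^⊗3)_ij equals the minimum over all length-3 walks i = v_0 → v_1 → … → v_3 = j of Σ_t A[v_t][v_{t+1}]. For example, for (i, j) = (0, 1) we minimise over 4 possible intermediate vertex sequences; the minimum is 1, attained along the walk 0 → 1 → 1 → 1.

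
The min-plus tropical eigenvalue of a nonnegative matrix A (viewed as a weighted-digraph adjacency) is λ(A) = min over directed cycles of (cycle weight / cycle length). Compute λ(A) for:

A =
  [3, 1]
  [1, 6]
λ(A) = 1

Enumerate directed cycles and compute their means (weight / length). Sample:
  cycle 0 → 0: weight = 3, length = 1, mean = 3/1 ≈ 3.000
  cycle 1 → 1: weight = 6, length = 1, mean = 6/1 ≈ 6.000
  cycle 0 → 1 → 0: weight = 2, length = 2, mean = 2/2 ≈ 1.000
  cycle 1 → 0 → 1: weight = 2, length = 2, mean = 2/2 ≈ 1.000
Minimum mean = 1.000, attained e.g. along the cycle 0 → 1 → 0 with weight 2 and length 2. So λ(A) = 2/2 = 1.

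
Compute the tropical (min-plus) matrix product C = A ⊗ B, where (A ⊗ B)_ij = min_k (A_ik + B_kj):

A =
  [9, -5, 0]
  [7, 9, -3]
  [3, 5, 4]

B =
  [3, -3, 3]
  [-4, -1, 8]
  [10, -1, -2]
A ⊗ B =
  [-9, -6, -2]
  [5, -4, -5]
  [1, 0, 2]

Apply the min-plus product entry-by-entry:
  C[0][0] = min over k of (A[0][0] + B[0][0] = 9 + 3 = 12, A[0][1] + B[1][0] = -5 + -4 = -9, A[0][2] + B[2][0] = 0 + 10 = 10) = -9 (attained at k = 1)
  C[0][1] = min over k of (A[0][0] + B[0][1] = 9 + -3 = 6, A[0][1] + B[1][1] = -5 + -1 = -6, A[0][2] + B[2][1] = 0 + -1 = -1) = -6 (attained at k = 1)
  C[0][2] = min over k of (A[0][0] + B[0][2] = 9 + 3 = 12, A[0][1] + B[1][2] = -5 + 8 = 3, A[0][2] + B[2][2] = 0 + -2 = -2) = -2 (attained at k = 2)
  C[1][0] = min over k of (A[1][0] + B[0][0] = 7 + 3 = 10, A[1][1] + B[1][0] = 9 + -4 = 5, A[1][2] + B[2][0] = -3 + 10 = 7) = 5 (attained at k = 1)
  C[1][1] = min over k of (A[1][0] + B[0][1] = 7 + -3 = 4, A[1][1] + B[1][1] = 9 + -1 = 8, A[1][2] + B[2][1] = -3 + -1 = -4) = -4 (attained at k = 2)
  C[1][2] = min over k of (A[1][0] + B[0][2] = 7 + 3 = 10, A[1][1] + B[1][2] = 9 + 8 = 17, A[1][2] + B[2][2] = -3 + -2 = -5) = -5 (attained at k = 2)
  C[2][0] = min over k of (A[2][0] + B[0][0] = 3 + 3 = 6, A[2][1] + B[1][0] = 5 + -4 = 1, A[2][2] + B[2][0] = 4 + 10 = 14) = 1 (attained at k = 1)
  C[2][1] = min over k of (A[2][0] + B[0][1] = 3 + -3 = 0, A[2][1] + B[1][1] = 5 + -1 = 4, A[2][2] + B[2][1] = 4 + -1 = 3) = 0 (attained at k = 0)
  C[2][2] = min over k of (A[2][0] + B[0][2] = 3 + 3 = 6, A[2][1] + B[1][2] = 5 + 8 = 13, A[2][2] + B[2][2] = 4 + -2 = 2) = 2 (attained at k = 2)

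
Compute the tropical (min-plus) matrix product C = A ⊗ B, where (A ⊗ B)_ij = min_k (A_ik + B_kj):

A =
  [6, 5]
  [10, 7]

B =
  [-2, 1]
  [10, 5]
A ⊗ B =
  [4, 7]
  [8, 11]

Apply the min-plus product entry-by-entry:
  C[0][0] = min over k of (A[0][0] + B[0][0] = 6 + -2 = 4, A[0][1] + B[1][0] = 5 + 10 = 15) = 4 (attained at k = 0)
  C[0][1] = min over k of (A[0][0] + B[0][1] = 6 + 1 = 7, A[0][1] + B[1][1] = 5 + 5 = 10) = 7 (attained at k = 0)
  C[1][0] = min over k of (A[1][0] + B[0][0] = 10 + -2 = 8, A[1][1] + B[1][0] = 7 + 10 = 17) = 8 (attained at k = 0)
  C[1][1] = min over k of (A[1][0] + B[0][1] = 10 + 1 = 11, A[1][1] + B[1][1] = 7 + 5 = 12) = 11 (attained at k = 0)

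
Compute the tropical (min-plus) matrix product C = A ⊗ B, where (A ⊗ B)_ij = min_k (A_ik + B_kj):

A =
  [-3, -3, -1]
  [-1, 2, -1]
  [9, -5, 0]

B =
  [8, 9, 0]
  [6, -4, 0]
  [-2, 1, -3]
A ⊗ B =
  [-3, -7, -4]
  [-3, -2, -4]
  [-2, -9, -5]

Apply the min-plus product entry-by-entry:
  C[0][0] = min over k of (A[0][0] + B[0][0] = -3 + 8 = 5, A[0][1] + B[1][0] = -3 + 6 = 3, A[0][2] + B[2][0] = -1 + -2 = -3) = -3 (attained at k = 2)
  C[0][1] = min over k of (A[0][0] + B[0][1] = -3 + 9 = 6, A[0][1] + B[1][1] = -3 + -4 = -7, A[0][2] + B[2][1] = -1 + 1 = 0) = -7 (attained at k = 1)
  C[0][2] = min over k of (A[0][0] + B[0][2] = -3 + 0 = -3, A[0][1] + B[1][2] = -3 + 0 = -3, A[0][2] + B[2][2] = -1 + -3 = -4) = -4 (attained at k = 2)
  C[1][0] = min over k of (A[1][0] + B[0][0] = -1 + 8 = 7, A[1][1] + B[1][0] = 2 + 6 = 8, A[1][2] + B[2][0] = -1 + -2 = -3) = -3 (attained at k = 2)
  C[1][1] = min over k of (A[1][0] + B[0][1] = -1 + 9 = 8, A[1][1] + B[1][1] = 2 + -4 = -2, A[1][2] + B[2][1] = -1 + 1 = 0) = -2 (attained at k = 1)
  C[1][2] = min over k of (A[1][0] + B[0][2] = -1 + 0 = -1, A[1][1] + B[1][2] = 2 + 0 = 2, A[1][2] + B[2][2] = -1 + -3 = -4) = -4 (attained at k = 2)
  C[2][0] = min over k of (A[2][0] + B[0][0] = 9 + 8 = 17, A[2][1] + B[1][0] = -5 + 6 = 1, A[2][2] + B[2][0] = 0 + -2 = -2) = -2 (attained at k = 2)
  C[2][1] = min over k of (A[2][0] + B[0][1] = 9 + 9 = 18, A[2][1] + B[1][1] = -5 + -4 = -9, A[2][2] + B[2][1] = 0 + 1 = 1) = -9 (attained at k = 1)
  C[2][2] = min over k of (A[2][0] + B[0][2] = 9 + 0 = 9, A[2][1] + B[1][2] = -5 + 0 = -5, A[2][2] + B[2][2] = 0 + -3 = -3) = -5 (attained at k = 1)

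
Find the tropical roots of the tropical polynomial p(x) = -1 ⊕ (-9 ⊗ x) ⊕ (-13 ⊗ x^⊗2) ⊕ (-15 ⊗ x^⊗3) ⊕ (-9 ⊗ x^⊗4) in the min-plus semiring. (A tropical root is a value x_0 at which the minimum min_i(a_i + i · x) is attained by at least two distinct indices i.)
Roots: {-6, 2, 4, 8}

Each tropical root is a break point of the lower envelope of the lines y = a_i + i · x (there are 5 lines, with slopes 0, 1, ..., 4). Only the lines that attain the minimum somewhere contribute to roots; other lines are dominated. Here the surviving (envelope) indices are i = 4, i = 3, i = 2, i = 1, i = 0.
Intersections between consecutive envelope lines give the roots: for adjacent envelope indices i < j the intersection is x = (a_i − a_j) / (j − i). Reading off the sorted break points: {-6, 2, 4, 8}.
Verification: at each break x_0, at least two indices attain the minimum of min_i(a_i + i · x_0).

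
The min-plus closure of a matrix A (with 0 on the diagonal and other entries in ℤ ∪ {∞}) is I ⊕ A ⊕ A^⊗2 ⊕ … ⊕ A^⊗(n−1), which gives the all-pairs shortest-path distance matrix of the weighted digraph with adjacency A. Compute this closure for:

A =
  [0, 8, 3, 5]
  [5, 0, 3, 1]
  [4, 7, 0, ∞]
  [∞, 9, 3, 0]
Closure =
  [0, 8, 3, 5]
  [5, 0, 3, 1]
  [4, 7, 0, 8]
  [7, 9, 3, 0]

This is the Floyd-Warshall all-pairs shortest-path computation. For each intermediate vertex k = 0, 1, …, 3, update dist[i][j] ← min(dist[i][j], dist[i][k] + dist[k][j]). The final matrix gives, for each (i, j), the minimum total weight of any directed path from i to j (possibly empty when i = j).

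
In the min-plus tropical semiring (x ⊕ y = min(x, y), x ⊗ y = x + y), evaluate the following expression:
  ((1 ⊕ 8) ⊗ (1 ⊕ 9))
((1 ⊕ 8) ⊗ (1 ⊕ 9)) = 2

Expand innermost to outermost. Recall ⊕ takes the minimum of its arguments and ⊗ takes their sum. Working out the expression ((1 ⊕ 8) ⊗ (1 ⊕ 9)) gives 2.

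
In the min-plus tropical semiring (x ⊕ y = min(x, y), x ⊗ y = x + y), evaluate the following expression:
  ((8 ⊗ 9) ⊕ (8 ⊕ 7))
((8 ⊗ 9) ⊕ (8 ⊕ 7)) = 7

Expand innermost to outermost. Recall ⊕ takes the minimum of its arguments and ⊗ takes their sum. Working out the expression ((8 ⊗ 9) ⊕ (8 ⊕ 7)) gives 7.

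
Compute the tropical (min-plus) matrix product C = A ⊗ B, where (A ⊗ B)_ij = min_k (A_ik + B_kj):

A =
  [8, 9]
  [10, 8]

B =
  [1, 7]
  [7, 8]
A ⊗ B =
  [9, 15]
  [11, 16]

Apply the min-plus product entry-by-entry:
  C[0][0] = min over k of (A[0][0] + B[0][0] = 8 + 1 = 9, A[0][1] + B[1][0] = 9 + 7 = 16) = 9 (attained at k = 0)
  C[0][1] = min over k of (A[0][0] + B[0][1] = 8 + 7 = 15, A[0][1] + B[1][1] = 9 + 8 = 17) = 15 (attained at k = 0)
  C[1][0] = min over k of (A[1][0] + B[0][0] = 10 + 1 = 11, A[1][1] + B[1][0] = 8 + 7 = 15) = 11 (attained at k = 0)
  C[1][1] = min over k of (A[1][0] + B[0][1] = 10 + 7 = 17, A[1][1] + B[1][1] = 8 + 8 = 16) = 16 (attained at k = 1)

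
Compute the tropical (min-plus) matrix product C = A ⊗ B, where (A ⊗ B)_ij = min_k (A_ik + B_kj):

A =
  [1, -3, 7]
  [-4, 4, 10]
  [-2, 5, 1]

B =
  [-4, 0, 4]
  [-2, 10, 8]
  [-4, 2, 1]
A ⊗ B =
  [-5, 1, 5]
  [-8, -4, 0]
  [-6, -2, 2]

Apply the min-plus product entry-by-entry:
  C[0][0] = min over k of (A[0][0] + B[0][0] = 1 + -4 = -3, A[0][1] + B[1][0] = -3 + -2 = -5, A[0][2] + B[2][0] = 7 + -4 = 3) = -5 (attained at k = 1)
  C[0][1] = min over k of (A[0][0] + B[0][1] = 1 + 0 = 1, A[0][1] + B[1][1] = -3 + 10 = 7, A[0][2] + B[2][1] = 7 + 2 = 9) = 1 (attained at k = 0)
  C[0][2] = min over k of (A[0][0] + B[0][2] = 1 + 4 = 5, A[0][1] + B[1][2] = -3 + 8 = 5, A[0][2] + B[2][2] = 7 + 1 = 8) = 5 (attained at k = 0)
  C[1][0] = min over k of (A[1][0] + B[0][0] = -4 + -4 = -8, A[1][1] + B[1][0] = 4 + -2 = 2, A[1][2] + B[2][0] = 10 + -4 = 6) = -8 (attained at k = 0)
  C[1][1] = min over k of (A[1][0] + B[0][1] = -4 + 0 = -4, A[1][1] + B[1][1] = 4 + 10 = 14, A[1][2] + B[2][1] = 10 + 2 = 12) = -4 (attained at k = 0)
  C[1][2] = min over k of (A[1][0] + B[0][2] = -4 + 4 = 0, A[1][1] + B[1][2] = 4 + 8 = 12, A[1][2] + B[2][2] = 10 + 1 = 11) = 0 (attained at k = 0)
  C[2][0] = min over k of (A[2][0] + B[0][0] = -2 + -4 = -6, A[2][1] + B[1][0] = 5 + -2 = 3, A[2][2] + B[2][0] = 1 + -4 = -3) = -6 (attained at k = 0)
  C[2][1] = min over k of (A[2][0] + B[0][1] = -2 + 0 = -2, A[2][1] + B[1][1] = 5 + 10 = 15, A[2][2] + B[2][1] = 1 + 2 = 3) = -2 (attained at k = 0)
  C[2][2] = min over k of (A[2][0] + B[0][2] = -2 + 4 = 2, A[2][1] + B[1][2] = 5 + 8 = 13, A[2][2] + B[2][2] = 1 + 1 = 2) = 2 (attained at k = 0)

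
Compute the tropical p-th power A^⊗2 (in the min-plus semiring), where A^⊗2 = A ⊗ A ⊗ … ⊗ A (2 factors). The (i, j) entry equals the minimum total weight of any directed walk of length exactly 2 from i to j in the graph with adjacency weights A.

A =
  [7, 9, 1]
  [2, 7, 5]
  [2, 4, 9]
A^⊗2 =
  [3, 5, 8]
  [7, 9, 3]
  [6, 11, 3]

Each entry (A^⊗2)_ij equals the minimum over all length-2 walks i = v_0 → v_1 → … → v_2 = j of Σ_t A[v_t][v_{t+1}]. For example, for (i, j) = (0, 2) we minimise over 3 possible intermediate vertex sequences; the minimum is 8, attained along the walk 0 → 0 → 2.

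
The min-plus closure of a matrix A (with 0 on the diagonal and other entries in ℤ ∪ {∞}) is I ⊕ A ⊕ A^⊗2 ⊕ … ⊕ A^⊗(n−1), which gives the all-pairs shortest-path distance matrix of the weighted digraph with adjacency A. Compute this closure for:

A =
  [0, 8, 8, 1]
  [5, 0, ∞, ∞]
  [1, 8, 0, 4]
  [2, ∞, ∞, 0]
Closure =
  [0, 8, 8, 1]
  [5, 0, 13, 6]
  [1, 8, 0, 2]
  [2, 10, 10, 0]

This is the Floyd-Warshall all-pairs shortest-path computation. For each intermediate vertex k = 0, 1, …, 3, update dist[i][j] ← min(dist[i][j], dist[i][k] + dist[k][j]). The final matrix gives, for each (i, j), the minimum total weight of any directed path from i to j (possibly empty when i = j).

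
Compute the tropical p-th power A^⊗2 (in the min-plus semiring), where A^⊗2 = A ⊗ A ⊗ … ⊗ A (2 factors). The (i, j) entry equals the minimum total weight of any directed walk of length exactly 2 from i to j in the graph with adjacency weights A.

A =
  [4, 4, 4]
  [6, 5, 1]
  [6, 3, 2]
A^⊗2 =
  [8, 7, 5]
  [7, 4, 3]
  [8, 5, 4]

Each entry (A^⊗2)_ij equals the minimum over all length-2 walks i = v_0 → v_1 → … → v_2 = j of Σ_t A[v_t][v_{t+1}]. For example, for (i, j) = (0, 2) we minimise over 3 possible intermediate vertex sequences; the minimum is 5, attained along the walk 0 → 1 → 2.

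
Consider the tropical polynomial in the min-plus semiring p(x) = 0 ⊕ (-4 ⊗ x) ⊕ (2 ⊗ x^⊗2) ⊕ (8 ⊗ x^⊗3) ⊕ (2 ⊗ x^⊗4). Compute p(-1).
p(-1) = -5

A tropical monomial a ⊗ x^⊗i evaluates to a + i · x. Evaluating each term at x = -1:
  Term 0 contributes 0 + 0 · -1 = 0
  Term 1 contributes -4 + 1 · -1 = -5
  Term 2 contributes 2 + 2 · -1 = 0
  Term 3 contributes 8 + 3 · -1 = 5
  Term 4 contributes 2 + 4 · -1 = -2
p(-1) = ⊕ of these = min[0, -5, 0, 5, -2] = -5.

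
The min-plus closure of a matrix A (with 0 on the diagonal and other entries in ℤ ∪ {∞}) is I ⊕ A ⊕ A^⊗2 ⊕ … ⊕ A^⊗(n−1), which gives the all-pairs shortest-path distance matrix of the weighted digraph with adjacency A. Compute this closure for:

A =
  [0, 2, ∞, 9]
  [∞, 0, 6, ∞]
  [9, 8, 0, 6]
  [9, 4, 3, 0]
Closure =
  [0, 2, 8, 9]
  [15, 0, 6, 12]
  [9, 8, 0, 6]
  [9, 4, 3, 0]

This is the Floyd-Warshall all-pairs shortest-path computation. For each intermediate vertex k = 0, 1, …, 3, update dist[i][j] ← min(dist[i][j], dist[i][k] + dist[k][j]). The final matrix gives, for each (i, j), the minimum total weight of any directed path from i to j (possibly empty when i = j).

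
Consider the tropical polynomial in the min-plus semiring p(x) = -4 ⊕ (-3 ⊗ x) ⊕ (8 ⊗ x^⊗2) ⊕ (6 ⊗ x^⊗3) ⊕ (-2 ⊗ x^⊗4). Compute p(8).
p(8) = -4

A tropical monomial a ⊗ x^⊗i evaluates to a + i · x. Evaluating each term at x = 8:
  Term 0 contributes -4 + 0 · 8 = -4
  Term 1 contributes -3 + 1 · 8 = 5
  Term 2 contributes 8 + 2 · 8 = 24
  Term 3 contributes 6 + 3 · 8 = 30
  Term 4 contributes -2 + 4 · 8 = 30
p(8) = ⊕ of these = min[-4, 5, 24, 30, 30] = -4.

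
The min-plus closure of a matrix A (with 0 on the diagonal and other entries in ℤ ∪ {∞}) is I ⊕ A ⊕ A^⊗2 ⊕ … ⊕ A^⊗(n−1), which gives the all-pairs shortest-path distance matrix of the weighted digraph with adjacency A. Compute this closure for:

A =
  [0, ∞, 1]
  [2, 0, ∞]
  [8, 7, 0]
Closure =
  [0, 8, 1]
  [2, 0, 3]
  [8, 7, 0]

This is the Floyd-Warshall all-pairs shortest-path computation. For each intermediate vertex k = 0, 1, …, 2, update dist[i][j] ← min(dist[i][j], dist[i][k] + dist[k][j]). The final matrix gives, for each (i, j), the minimum total weight of any directed path from i to j (possibly empty when i = j).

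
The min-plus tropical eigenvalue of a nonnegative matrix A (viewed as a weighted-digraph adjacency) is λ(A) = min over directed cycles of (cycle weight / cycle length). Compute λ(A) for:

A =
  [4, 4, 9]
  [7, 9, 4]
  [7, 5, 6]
λ(A) = 4

Enumerate directed cycles and compute their means (weight / length). Sample:
  cycle 0 → 0: weight = 4, length = 1, mean = 4/1 ≈ 4.000
  cycle 1 → 1: weight = 9, length = 1, mean = 9/1 ≈ 9.000
  cycle 2 → 2: weight = 6, length = 1, mean = 6/1 ≈ 6.000
  cycle 0 → 1 → 0: weight = 11, length = 2, mean = 11/2 ≈ 5.500
  cycle 0 → 2 → 0: weight = 16, length = 2, mean = 16/2 ≈ 8.000
  cycle 1 → 0 → 1: weight = 11, length = 2, mean = 11/2 ≈ 5.500
Minimum mean = 4.000, attained e.g. along the cycle 0 → 0 with weight 4 and length 1. So λ(A) = 4/1 = 4.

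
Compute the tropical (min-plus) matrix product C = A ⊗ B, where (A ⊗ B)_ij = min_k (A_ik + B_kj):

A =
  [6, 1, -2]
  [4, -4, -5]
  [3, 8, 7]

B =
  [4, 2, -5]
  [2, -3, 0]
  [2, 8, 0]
A ⊗ B =
  [0, -2, -2]
  [-3, -7, -5]
  [7, 5, -2]

Apply the min-plus product entry-by-entry:
  C[0][0] = min over k of (A[0][0] + B[0][0] = 6 + 4 = 10, A[0][1] + B[1][0] = 1 + 2 = 3, A[0][2] + B[2][0] = -2 + 2 = 0) = 0 (attained at k = 2)
  C[0][1] = min over k of (A[0][0] + B[0][1] = 6 + 2 = 8, A[0][1] + B[1][1] = 1 + -3 = -2, A[0][2] + B[2][1] = -2 + 8 = 6) = -2 (attained at k = 1)
  C[0][2] = min over k of (A[0][0] + B[0][2] = 6 + -5 = 1, A[0][1] + B[1][2] = 1 + 0 = 1, A[0][2] + B[2][2] = -2 + 0 = -2) = -2 (attained at k = 2)
  C[1][0] = min over k of (A[1][0] + B[0][0] = 4 + 4 = 8, A[1][1] + B[1][0] = -4 + 2 = -2, A[1][2] + B[2][0] = -5 + 2 = -3) = -3 (attained at k = 2)
  C[1][1] = min over k of (A[1][0] + B[0][1] = 4 + 2 = 6, A[1][1] + B[1][1] = -4 + -3 = -7, A[1][2] + B[2][1] = -5 + 8 = 3) = -7 (attained at k = 1)
  C[1][2] = min over k of (A[1][0] + B[0][2] = 4 + -5 = -1, A[1][1] + B[1][2] = -4 + 0 = -4, A[1][2] + B[2][2] = -5 + 0 = -5) = -5 (attained at k = 2)
  C[2][0] = min over k of (A[2][0] + B[0][0] = 3 + 4 = 7, A[2][1] + B[1][0] = 8 + 2 = 10, A[2][2] + B[2][0] = 7 + 2 = 9) = 7 (attained at k = 0)
  C[2][1] = min over k of (A[2][0] + B[0][1] = 3 + 2 = 5, A[2][1] + B[1][1] = 8 + -3 = 5, A[2][2] + B[2][1] = 7 + 8 = 15) = 5 (attained at k = 0)
  C[2][2] = min over k of (A[2][0] + B[0][2] = 3 + -5 = -2, A[2][1] + B[1][2] = 8 + 0 = 8, A[2][2] + B[2][2] = 7 + 0 = 7) = -2 (attained at k = 0)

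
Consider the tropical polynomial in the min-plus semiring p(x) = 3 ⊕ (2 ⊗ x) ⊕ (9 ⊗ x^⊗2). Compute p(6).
p(6) = 3

A tropical monomial a ⊗ x^⊗i evaluates to a + i · x. Evaluating each term at x = 6:
  Term 0 contributes 3 + 0 · 6 = 3
  Term 1 contributes 2 + 1 · 6 = 8
  Term 2 contributes 9 + 2 · 6 = 21
p(6) = ⊕ of these = min[3, 8, 21] = 3.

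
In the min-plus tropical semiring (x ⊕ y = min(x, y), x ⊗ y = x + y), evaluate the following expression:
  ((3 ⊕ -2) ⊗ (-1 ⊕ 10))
((3 ⊕ -2) ⊗ (-1 ⊕ 10)) = -3

Expand innermost to outermost. Recall ⊕ takes the minimum of its arguments and ⊗ takes their sum. Working out the expression ((3 ⊕ -2) ⊗ (-1 ⊕ 10)) gives -3.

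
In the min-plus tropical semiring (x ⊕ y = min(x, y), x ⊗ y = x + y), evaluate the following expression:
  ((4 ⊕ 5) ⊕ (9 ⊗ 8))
((4 ⊕ 5) ⊕ (9 ⊗ 8)) = 4

Expand innermost to outermost. Recall ⊕ takes the minimum of its arguments and ⊗ takes their sum. Working out the expression ((4 ⊕ 5) ⊕ (9 ⊗ 8)) gives 4.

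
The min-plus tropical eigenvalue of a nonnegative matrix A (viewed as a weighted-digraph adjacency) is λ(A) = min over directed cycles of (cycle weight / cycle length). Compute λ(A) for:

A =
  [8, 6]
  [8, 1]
λ(A) = 1

Enumerate directed cycles and compute their means (weight / length). Sample:
  cycle 0 → 0: weight = 8, length = 1, mean = 8/1 ≈ 8.000
  cycle 1 → 1: weight = 1, length = 1, mean = 1/1 ≈ 1.000
  cycle 0 → 1 → 0: weight = 14, length = 2, mean = 14/2 ≈ 7.000
  cycle 1 → 0 → 1: weight = 14, length = 2, mean = 14/2 ≈ 7.000
Minimum mean = 1.000, attained e.g. along the cycle 1 → 1 with weight 1 and length 1. So λ(A) = 1/1 = 1.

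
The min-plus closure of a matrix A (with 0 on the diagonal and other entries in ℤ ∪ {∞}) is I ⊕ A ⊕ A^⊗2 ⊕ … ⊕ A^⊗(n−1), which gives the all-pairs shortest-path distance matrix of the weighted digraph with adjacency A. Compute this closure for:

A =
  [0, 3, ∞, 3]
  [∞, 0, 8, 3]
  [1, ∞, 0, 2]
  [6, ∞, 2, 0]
Closure =
  [0, 3, 5, 3]
  [6, 0, 5, 3]
  [1, 4, 0, 2]
  [3, 6, 2, 0]

This is the Floyd-Warshall all-pairs shortest-path computation. For each intermediate vertex k = 0, 1, …, 3, update dist[i][j] ← min(dist[i][j], dist[i][k] + dist[k][j]). The final matrix gives, for each (i, j), the minimum total weight of any directed path from i to j (possibly empty when i = j).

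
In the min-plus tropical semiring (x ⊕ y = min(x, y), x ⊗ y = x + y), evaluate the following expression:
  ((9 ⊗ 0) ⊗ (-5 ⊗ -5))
((9 ⊗ 0) ⊗ (-5 ⊗ -5)) = -1

Expand innermost to outermost. Recall ⊕ takes the minimum of its arguments and ⊗ takes their sum. Working out the expression ((9 ⊗ 0) ⊗ (-5 ⊗ -5)) gives -1.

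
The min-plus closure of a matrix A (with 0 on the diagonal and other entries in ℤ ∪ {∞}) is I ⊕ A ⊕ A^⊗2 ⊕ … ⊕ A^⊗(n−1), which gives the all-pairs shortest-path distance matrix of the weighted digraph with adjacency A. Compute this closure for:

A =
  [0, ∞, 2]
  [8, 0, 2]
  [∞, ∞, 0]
Closure =
  [0, ∞, 2]
  [8, 0, 2]
  [∞, ∞, 0]

This is the Floyd-Warshall all-pairs shortest-path computation. For each intermediate vertex k = 0, 1, …, 2, update dist[i][j] ← min(dist[i][j], dist[i][k] + dist[k][j]). The final matrix gives, for each (i, j), the minimum total weight of any directed path from i to j (possibly empty when i = j).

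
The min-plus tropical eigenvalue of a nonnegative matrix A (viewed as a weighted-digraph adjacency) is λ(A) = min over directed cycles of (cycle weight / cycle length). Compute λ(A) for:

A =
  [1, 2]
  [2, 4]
λ(A) = 1

Enumerate directed cycles and compute their means (weight / length). Sample:
  cycle 0 → 0: weight = 1, length = 1, mean = 1/1 ≈ 1.000
  cycle 1 → 1: weight = 4, length = 1, mean = 4/1 ≈ 4.000
  cycle 0 → 1 → 0: weight = 4, length = 2, mean = 4/2 ≈ 2.000
  cycle 1 → 0 → 1: weight = 4, length = 2, mean = 4/2 ≈ 2.000
Minimum mean = 1.000, attained e.g. along the cycle 0 → 0 with weight 1 and length 1. So λ(A) = 1/1 = 1.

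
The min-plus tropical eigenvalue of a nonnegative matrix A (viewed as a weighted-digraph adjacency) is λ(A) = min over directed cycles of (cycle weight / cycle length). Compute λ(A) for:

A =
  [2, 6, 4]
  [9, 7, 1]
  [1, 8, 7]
λ(A) = 2

Enumerate directed cycles and compute their means (weight / length). Sample:
  cycle 0 → 0: weight = 2, length = 1, mean = 2/1 ≈ 2.000
  cycle 1 → 1: weight = 7, length = 1, mean = 7/1 ≈ 7.000
  cycle 2 → 2: weight = 7, length = 1, mean = 7/1 ≈ 7.000
  cycle 0 → 1 → 0: weight = 15, length = 2, mean = 15/2 ≈ 7.500
  cycle 0 → 2 → 0: weight = 5, length = 2, mean = 5/2 ≈ 2.500
  cycle 1 → 0 → 1: weight = 15, length = 2, mean = 15/2 ≈ 7.500
Minimum mean = 2.000, attained e.g. along the cycle 0 → 0 with weight 2 and length 1. So λ(A) = 2/1 = 2.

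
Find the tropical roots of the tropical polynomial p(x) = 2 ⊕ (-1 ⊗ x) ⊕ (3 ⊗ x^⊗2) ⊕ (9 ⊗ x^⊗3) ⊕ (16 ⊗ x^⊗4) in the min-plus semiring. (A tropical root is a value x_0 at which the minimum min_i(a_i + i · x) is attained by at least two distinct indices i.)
Roots: {-7, -6, -4, 3}

Each tropical root is a break point of the lower envelope of the lines y = a_i + i · x (there are 5 lines, with slopes 0, 1, ..., 4). Only the lines that attain the minimum somewhere contribute to roots; other lines are dominated. Here the surviving (envelope) indices are i = 4, i = 3, i = 2, i = 1, i = 0.
Intersections between consecutive envelope lines give the roots: for adjacent envelope indices i < j the intersection is x = (a_i − a_j) / (j − i). Reading off the sorted break points: {-7, -6, -4, 3}.
Verification: at each break x_0, at least two indices attain the minimum of min_i(a_i + i · x_0).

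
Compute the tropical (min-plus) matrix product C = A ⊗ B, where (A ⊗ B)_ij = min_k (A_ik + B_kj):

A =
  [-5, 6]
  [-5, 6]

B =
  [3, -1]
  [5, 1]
A ⊗ B =
  [-2, -6]
  [-2, -6]

Apply the min-plus product entry-by-entry:
  C[0][0] = min over k of (A[0][0] + B[0][0] = -5 + 3 = -2, A[0][1] + B[1][0] = 6 + 5 = 11) = -2 (attained at k = 0)
  C[0][1] = min over k of (A[0][0] + B[0][1] = -5 + -1 = -6, A[0][1] + B[1][1] = 6 + 1 = 7) = -6 (attained at k = 0)
  C[1][0] = min over k of (A[1][0] + B[0][0] = -5 + 3 = -2, A[1][1] + B[1][0] = 6 + 5 = 11) = -2 (attained at k = 0)
  C[1][1] = min over k of (A[1][0] + B[0][1] = -5 + -1 = -6, A[1][1] + B[1][1] = 6 + 1 = 7) = -6 (attained at k = 0)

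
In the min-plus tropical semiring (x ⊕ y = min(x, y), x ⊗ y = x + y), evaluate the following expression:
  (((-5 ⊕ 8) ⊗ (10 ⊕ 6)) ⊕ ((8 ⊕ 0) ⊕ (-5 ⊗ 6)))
(((-5 ⊕ 8) ⊗ (10 ⊕ 6)) ⊕ ((8 ⊕ 0) ⊕ (-5 ⊗ 6))) = 0

Expand innermost to outermost. Recall ⊕ takes the minimum of its arguments and ⊗ takes their sum. Working out the expression (((-5 ⊕ 8) ⊗ (10 ⊕ 6)) ⊕ ((8 ⊕ 0) ⊕ (-5 ⊗ 6))) gives 0.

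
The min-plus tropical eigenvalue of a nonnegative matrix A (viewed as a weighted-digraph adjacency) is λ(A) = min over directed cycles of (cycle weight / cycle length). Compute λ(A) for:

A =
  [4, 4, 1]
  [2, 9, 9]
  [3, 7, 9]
λ(A) = 2

Enumerate directed cycles and compute their means (weight / length). Sample:
  cycle 0 → 0: weight = 4, length = 1, mean = 4/1 ≈ 4.000
  cycle 1 → 1: weight = 9, length = 1, mean = 9/1 ≈ 9.000
  cycle 2 → 2: weight = 9, length = 1, mean = 9/1 ≈ 9.000
  cycle 0 → 1 → 0: weight = 6, length = 2, mean = 6/2 ≈ 3.000
  cycle 0 → 2 → 0: weight = 4, length = 2, mean = 4/2 ≈ 2.000
  cycle 1 → 0 → 1: weight = 6, length = 2, mean = 6/2 ≈ 3.000
Minimum mean = 2.000, attained e.g. along the cycle 0 → 2 → 0 with weight 4 and length 2. So λ(A) = 4/2 = 2.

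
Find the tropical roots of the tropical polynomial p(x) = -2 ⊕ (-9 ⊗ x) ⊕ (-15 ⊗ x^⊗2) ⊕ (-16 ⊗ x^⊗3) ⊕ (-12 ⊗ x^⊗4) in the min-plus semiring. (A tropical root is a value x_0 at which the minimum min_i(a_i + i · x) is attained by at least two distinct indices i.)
Roots: {-4, 1, 6, 7}

Each tropical root is a break point of the lower envelope of the lines y = a_i + i · x (there are 5 lines, with slopes 0, 1, ..., 4). Only the lines that attain the minimum somewhere contribute to roots; other lines are dominated. Here the surviving (envelope) indices are i = 4, i = 3, i = 2, i = 1, i = 0.
Intersections between consecutive envelope lines give the roots: for adjacent envelope indices i < j the intersection is x = (a_i − a_j) / (j − i). Reading off the sorted break points: {-4, 1, 6, 7}.
Verification: at each break x_0, at least two indices attain the minimum of min_i(a_i + i · x_0).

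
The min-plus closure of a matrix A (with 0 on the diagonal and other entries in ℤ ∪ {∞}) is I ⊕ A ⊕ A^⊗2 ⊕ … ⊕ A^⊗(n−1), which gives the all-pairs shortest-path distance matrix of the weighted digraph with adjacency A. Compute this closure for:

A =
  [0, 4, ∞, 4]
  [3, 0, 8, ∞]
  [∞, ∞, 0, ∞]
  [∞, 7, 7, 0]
Closure =
  [0, 4, 11, 4]
  [3, 0, 8, 7]
  [∞, ∞, 0, ∞]
  [10, 7, 7, 0]

This is the Floyd-Warshall all-pairs shortest-path computation. For each intermediate vertex k = 0, 1, …, 3, update dist[i][j] ← min(dist[i][j], dist[i][k] + dist[k][j]). The final matrix gives, for each (i, j), the minimum total weight of any directed path from i to j (possibly empty when i = j).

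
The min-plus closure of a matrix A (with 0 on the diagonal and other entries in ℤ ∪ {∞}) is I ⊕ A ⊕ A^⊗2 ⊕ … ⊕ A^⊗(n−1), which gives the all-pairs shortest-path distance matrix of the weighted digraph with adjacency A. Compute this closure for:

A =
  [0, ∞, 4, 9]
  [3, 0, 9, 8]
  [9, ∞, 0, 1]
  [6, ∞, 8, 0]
Closure =
  [0, ∞, 4, 5]
  [3, 0, 7, 8]
  [7, ∞, 0, 1]
  [6, ∞, 8, 0]

This is the Floyd-Warshall all-pairs shortest-path computation. For each intermediate vertex k = 0, 1, …, 3, update dist[i][j] ← min(dist[i][j], dist[i][k] + dist[k][j]). The final matrix gives, for each (i, j), the minimum total weight of any directed path from i to j (possibly empty when i = j).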